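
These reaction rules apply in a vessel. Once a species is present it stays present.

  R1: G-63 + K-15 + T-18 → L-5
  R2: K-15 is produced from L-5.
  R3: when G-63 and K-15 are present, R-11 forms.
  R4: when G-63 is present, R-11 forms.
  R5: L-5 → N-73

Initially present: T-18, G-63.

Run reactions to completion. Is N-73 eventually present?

No

N-73 would need L-5 (R5), but L-5 never forms.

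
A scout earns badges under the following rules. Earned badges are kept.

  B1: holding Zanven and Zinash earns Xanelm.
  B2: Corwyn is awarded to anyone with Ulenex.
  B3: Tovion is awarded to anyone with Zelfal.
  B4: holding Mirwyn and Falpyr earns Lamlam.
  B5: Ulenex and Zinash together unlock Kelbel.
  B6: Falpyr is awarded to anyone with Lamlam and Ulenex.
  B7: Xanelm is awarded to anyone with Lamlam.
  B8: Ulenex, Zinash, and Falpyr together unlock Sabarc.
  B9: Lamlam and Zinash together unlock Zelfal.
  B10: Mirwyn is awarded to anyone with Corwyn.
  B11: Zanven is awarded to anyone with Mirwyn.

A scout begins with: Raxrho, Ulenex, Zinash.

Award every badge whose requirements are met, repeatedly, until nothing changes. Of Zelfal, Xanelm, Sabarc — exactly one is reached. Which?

With Ulenex, Corwyn is earned (B2).
With Corwyn, Mirwyn is earned (B10).
With Mirwyn, Zanven is earned (B11).
With Zanven and Zinash, Xanelm is earned (B1).
Sabarc would need Ulenex, Zinash, and Falpyr (B8), but Falpyr is never earned. Zelfal would need Lamlam and Zinash (B9), but Lamlam is never earned.

Xanelm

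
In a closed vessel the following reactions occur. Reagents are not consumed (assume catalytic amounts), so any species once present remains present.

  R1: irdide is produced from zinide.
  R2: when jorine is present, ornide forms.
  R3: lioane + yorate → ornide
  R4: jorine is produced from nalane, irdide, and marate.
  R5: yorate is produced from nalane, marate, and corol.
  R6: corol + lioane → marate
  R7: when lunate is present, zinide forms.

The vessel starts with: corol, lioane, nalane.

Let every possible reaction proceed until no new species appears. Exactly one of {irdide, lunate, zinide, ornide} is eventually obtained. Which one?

corol and lioane present → marate forms (R6).
nalane, marate, and corol present → yorate forms (R5).
lioane and yorate present → ornide forms (R3).
No rule produces lunate, and it is not given. irdide would need zinide (R1), but zinide never forms. zinide would need lunate (R7), but lunate never forms.

ornide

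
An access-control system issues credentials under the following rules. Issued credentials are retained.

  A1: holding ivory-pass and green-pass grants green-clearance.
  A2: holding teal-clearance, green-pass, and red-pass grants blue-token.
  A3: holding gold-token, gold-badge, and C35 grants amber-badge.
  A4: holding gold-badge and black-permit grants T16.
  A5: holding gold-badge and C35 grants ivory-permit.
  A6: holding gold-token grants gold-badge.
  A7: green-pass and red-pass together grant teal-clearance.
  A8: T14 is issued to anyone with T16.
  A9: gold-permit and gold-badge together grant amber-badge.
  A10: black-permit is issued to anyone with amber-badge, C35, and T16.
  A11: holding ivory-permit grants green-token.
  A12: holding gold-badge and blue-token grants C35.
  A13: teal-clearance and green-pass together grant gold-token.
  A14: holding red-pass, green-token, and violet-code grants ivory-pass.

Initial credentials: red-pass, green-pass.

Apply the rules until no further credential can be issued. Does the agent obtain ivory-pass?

ivory-pass would need red-pass, green-token, and violet-code (A14), but violet-code is never granted.

No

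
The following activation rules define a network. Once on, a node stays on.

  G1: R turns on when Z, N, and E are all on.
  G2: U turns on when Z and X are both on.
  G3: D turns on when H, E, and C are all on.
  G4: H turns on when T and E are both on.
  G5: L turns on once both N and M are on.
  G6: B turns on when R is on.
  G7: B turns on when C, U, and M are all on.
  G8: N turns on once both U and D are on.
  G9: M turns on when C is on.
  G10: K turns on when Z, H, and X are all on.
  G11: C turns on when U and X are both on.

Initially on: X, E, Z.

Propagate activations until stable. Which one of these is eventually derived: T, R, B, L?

B

Z and X are on, so U turns on (G2).
G11: U and X on → C on.
C is on, so M turns on (G9).
C, U, and M are on, so B turns on (G7).
L would need N and M (G5), but N never turns on. R would need Z, N, and E (G1), but N never turns on. No rule produces T, and it is not given.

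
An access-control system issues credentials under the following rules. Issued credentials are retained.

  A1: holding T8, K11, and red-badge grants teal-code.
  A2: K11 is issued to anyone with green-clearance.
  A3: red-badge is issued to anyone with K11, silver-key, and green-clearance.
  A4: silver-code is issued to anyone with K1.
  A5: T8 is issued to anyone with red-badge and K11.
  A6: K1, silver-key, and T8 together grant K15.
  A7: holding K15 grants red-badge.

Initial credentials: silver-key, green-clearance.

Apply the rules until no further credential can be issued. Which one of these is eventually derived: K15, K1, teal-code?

teal-code

Holding green-clearance grants K11 (A2).
Holding K11, silver-key, and green-clearance grants red-badge (A3).
Holding red-badge and K11 grants T8 (A5).
Holding T8, K11, and red-badge grants teal-code (A1).
K15 would need K1, silver-key, and T8 (A6), but K1 is never granted. No rule produces K1, and it is not given.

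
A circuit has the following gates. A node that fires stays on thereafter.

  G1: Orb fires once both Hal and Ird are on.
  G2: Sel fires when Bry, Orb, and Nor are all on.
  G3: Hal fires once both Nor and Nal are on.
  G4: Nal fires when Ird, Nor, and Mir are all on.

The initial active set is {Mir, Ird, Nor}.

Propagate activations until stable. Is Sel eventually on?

Sel would need Bry, Orb, and Nor (G2), but Bry never turns on.

No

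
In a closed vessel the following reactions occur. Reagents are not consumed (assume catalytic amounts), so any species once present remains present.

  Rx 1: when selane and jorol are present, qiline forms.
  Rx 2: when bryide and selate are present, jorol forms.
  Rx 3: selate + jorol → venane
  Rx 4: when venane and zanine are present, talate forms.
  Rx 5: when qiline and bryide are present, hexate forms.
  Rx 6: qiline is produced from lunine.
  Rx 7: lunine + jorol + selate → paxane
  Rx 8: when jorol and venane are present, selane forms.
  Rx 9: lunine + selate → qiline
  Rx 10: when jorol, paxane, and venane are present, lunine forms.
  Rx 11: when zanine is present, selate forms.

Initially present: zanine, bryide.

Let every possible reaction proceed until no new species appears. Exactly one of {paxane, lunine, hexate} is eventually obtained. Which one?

zanine present → selate forms (Rx 11).
bryide and selate present → jorol forms (Rx 2).
selate and jorol present → venane forms (Rx 3).
jorol and venane present → selane forms (Rx 8).
selane and jorol present → qiline forms (Rx 1).
qiline and bryide present → hexate forms (Rx 5).
lunine would need jorol, paxane, and venane (Rx 10), but paxane never forms. paxane would need lunine, jorol, and selate (Rx 7), but lunine never forms.

hexate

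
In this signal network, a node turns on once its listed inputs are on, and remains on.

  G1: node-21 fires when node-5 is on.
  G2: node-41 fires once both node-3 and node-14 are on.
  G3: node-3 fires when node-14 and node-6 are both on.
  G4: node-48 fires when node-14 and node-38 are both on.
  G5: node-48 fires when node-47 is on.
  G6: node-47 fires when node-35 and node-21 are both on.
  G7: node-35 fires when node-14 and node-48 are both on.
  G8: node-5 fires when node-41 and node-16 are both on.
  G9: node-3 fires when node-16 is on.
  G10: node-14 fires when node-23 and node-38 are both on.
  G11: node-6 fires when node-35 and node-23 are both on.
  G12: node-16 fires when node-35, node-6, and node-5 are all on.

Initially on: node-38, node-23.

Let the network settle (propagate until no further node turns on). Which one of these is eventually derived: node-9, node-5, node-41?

node-23 and node-38 are on, so node-14 fires (G10).
G4: node-14 and node-38 on → node-48 on.
G7: node-14 and node-48 on → node-35 on.
G11: node-35 and node-23 on → node-6 on.
G3: node-14 and node-6 on → node-3 on.
G2: node-3 and node-14 on → node-41 on.
No rule produces node-9, and it is not given. node-5 would need node-41 and node-16 (G8), but node-16 never turns on.

node-41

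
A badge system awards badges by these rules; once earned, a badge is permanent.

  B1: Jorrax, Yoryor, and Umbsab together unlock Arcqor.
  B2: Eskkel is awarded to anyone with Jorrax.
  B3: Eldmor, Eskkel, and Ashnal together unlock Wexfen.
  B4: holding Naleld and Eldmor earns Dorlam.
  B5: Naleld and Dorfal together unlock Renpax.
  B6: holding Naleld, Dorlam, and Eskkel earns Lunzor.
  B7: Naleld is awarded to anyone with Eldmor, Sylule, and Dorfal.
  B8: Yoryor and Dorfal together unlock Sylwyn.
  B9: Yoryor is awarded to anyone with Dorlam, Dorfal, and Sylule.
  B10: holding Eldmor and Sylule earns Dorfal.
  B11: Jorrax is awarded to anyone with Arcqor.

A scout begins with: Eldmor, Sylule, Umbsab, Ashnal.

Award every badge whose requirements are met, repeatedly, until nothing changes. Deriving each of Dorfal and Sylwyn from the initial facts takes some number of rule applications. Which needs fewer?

Dorfal

Dorfal: With Eldmor and Sylule, Dorfal is earned (B10). [1 rule application]
Sylwyn: With Eldmor and Sylule, Dorfal is earned (B10). With Eldmor, Sylule, and Dorfal, Naleld is earned (B7). With Naleld and Eldmor, Dorlam is earned (B4). With Dorlam, Dorfal, and Sylule, Yoryor is earned (B9). With Yoryor and Dorfal, Sylwyn is earned (B8). [5 rule applications]
Dorfal needs fewer.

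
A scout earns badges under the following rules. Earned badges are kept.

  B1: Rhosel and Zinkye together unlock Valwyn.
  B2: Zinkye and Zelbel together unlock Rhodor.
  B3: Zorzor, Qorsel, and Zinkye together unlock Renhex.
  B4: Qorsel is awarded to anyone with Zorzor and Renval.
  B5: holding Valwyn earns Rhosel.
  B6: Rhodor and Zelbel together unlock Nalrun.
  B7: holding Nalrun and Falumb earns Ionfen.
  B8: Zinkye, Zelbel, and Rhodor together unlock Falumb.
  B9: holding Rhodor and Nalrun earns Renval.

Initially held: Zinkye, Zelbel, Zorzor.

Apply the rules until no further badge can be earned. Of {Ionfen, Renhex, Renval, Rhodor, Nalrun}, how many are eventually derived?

5

With Zinkye and Zelbel, Rhodor is earned (B2).
With Zinkye, Zelbel, and Rhodor, Falumb is earned (B8).
With Rhodor and Zelbel, Nalrun is earned (B6).
With Rhodor and Nalrun, Renval is earned (B9).
With Nalrun and Falumb, Ionfen is earned (B7).
With Zorzor and Renval, Qorsel is earned (B4).
With Zorzor, Qorsel, and Zinkye, Renhex is earned (B3).
Ionfen: reached.
Renhex: reached.
Renval: reached.
Rhodor: reached.
Nalrun: reached.
All 5 are reached.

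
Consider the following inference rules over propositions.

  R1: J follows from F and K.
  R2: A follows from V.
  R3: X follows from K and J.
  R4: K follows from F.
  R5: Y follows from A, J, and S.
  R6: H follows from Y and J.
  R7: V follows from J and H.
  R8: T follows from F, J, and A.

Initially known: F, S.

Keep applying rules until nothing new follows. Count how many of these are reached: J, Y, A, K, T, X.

3

F holds, so K follows (R4).
From F and K, R1 gives J.
From K and J, R3 gives X.
J: reached.
Y would need A, J, and S (R5), but A is never established.
A would need V (R2), but V is never established.
K: reached.
T would need F, J, and A (R8), but A is never established.
X: reached.
Reached: J, K, and X — 3 of the 6.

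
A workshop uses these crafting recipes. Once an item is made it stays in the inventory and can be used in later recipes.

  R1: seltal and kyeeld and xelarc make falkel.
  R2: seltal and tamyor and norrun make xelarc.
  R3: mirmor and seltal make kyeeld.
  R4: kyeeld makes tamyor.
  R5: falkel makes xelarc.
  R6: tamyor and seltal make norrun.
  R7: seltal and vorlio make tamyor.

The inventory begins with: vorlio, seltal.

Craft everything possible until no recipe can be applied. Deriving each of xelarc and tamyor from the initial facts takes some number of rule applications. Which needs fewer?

tamyor

tamyor: seltal and vorlio → tamyor (R7). [1 rule application]
xelarc: Using R7, seltal and vorlio make tamyor. Using R6, tamyor and seltal make norrun. Using R2, seltal, tamyor, and norrun make xelarc. [3 rule applications]
tamyor needs fewer.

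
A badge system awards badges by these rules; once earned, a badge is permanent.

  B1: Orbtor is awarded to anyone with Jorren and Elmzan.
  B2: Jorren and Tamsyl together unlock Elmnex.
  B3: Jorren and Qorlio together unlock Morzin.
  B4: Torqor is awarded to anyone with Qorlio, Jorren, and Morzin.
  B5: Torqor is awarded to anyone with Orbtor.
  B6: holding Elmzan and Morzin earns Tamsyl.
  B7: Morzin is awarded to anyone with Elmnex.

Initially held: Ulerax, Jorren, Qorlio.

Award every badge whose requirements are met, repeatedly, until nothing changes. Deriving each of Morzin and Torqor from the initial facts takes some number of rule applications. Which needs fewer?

Morzin

Morzin: With Jorren and Qorlio, Morzin is earned (B3). [1 rule application]
Torqor: With Jorren and Qorlio, Morzin is earned (B3). With Qorlio, Jorren, and Morzin, Torqor is earned (B4). [2 rule applications]
Morzin needs fewer.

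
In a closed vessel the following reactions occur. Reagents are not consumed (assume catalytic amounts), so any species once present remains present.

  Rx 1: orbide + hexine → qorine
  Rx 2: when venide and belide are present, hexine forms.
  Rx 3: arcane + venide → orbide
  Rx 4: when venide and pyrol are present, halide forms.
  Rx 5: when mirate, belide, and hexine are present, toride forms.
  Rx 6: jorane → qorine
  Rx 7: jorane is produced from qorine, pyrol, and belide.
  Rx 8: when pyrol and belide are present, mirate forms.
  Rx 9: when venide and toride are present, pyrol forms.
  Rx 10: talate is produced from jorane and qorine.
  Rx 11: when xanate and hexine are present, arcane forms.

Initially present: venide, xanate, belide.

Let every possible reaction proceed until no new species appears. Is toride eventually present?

No

toride would need mirate, belide, and hexine (Rx 5), but mirate never forms.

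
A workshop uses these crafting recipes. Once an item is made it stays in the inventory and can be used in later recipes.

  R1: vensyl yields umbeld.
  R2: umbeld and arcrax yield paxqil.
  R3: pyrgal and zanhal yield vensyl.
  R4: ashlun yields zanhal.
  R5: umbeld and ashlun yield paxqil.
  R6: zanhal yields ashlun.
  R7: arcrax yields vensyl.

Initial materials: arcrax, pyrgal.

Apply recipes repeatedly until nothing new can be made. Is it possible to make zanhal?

No

zanhal would need ashlun (R4), but ashlun is never obtained.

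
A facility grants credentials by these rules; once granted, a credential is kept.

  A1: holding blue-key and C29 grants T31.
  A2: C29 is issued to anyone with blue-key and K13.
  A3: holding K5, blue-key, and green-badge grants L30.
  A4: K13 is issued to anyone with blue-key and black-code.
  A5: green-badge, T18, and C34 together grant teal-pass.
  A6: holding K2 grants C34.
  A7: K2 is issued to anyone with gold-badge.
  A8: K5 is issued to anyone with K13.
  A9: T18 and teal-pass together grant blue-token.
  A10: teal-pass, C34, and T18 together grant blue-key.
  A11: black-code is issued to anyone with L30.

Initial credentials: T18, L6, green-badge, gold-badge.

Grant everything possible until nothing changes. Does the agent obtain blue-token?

Holding gold-badge grants K2 (A7).
Holding K2 grants C34 (A6).
Holding green-badge, T18, and C34 grants teal-pass (A5).
Holding T18 and teal-pass grants blue-token (A9).

Yes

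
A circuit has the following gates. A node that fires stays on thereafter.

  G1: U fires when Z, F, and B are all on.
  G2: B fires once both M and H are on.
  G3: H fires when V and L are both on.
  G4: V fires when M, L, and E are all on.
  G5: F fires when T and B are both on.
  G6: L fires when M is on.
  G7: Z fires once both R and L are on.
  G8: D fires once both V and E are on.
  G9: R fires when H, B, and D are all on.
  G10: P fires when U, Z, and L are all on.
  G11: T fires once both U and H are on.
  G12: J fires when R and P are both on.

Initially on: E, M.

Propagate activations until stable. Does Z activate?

M is on, so L fires (G6).
M, L, and E are on, so V fires (G4).
G8: V and E on → D on.
V and L are on, so H fires (G3).
G2: M and H on → B on.
H, B, and D are on, so R fires (G9).
R and L are on, so Z fires (G7).

Yes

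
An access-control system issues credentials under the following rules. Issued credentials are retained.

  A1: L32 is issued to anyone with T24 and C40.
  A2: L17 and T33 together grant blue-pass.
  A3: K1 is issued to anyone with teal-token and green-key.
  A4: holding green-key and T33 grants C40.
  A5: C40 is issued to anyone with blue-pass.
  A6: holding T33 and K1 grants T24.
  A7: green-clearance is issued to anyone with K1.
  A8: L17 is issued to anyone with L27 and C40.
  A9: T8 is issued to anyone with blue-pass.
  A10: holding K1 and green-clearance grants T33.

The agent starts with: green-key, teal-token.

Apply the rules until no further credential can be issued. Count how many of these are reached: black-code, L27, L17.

0

No rule produces black-code, and it is not given.
No rule produces L27, and it is not given.
L17 would need L27 and C40 (A8), but L27 is never granted.
None of the 3 are reached.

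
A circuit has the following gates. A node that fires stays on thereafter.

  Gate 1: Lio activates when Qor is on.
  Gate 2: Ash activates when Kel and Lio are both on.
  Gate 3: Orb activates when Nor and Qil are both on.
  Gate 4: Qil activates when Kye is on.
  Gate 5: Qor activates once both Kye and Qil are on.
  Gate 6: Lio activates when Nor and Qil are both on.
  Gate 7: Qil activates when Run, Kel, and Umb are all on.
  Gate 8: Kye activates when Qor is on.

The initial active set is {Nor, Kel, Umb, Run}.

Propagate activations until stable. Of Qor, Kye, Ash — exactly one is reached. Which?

Run, Kel, and Umb are on, so Qil activates (Gate 7).
Gate 6: Nor and Qil on → Lio on.
Gate 2: Kel and Lio on → Ash on.
Kye would need Qor (Gate 8), but Qor never turns on. Qor would need Kye and Qil (Gate 5), but Kye never turns on.

Ash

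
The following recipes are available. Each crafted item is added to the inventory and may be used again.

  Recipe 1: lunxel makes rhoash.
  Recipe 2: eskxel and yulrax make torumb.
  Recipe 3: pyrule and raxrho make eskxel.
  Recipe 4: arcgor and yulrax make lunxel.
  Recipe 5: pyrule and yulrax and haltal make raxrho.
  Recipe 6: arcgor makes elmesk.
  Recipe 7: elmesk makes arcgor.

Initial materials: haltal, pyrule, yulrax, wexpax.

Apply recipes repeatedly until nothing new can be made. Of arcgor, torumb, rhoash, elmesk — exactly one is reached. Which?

Using Recipe 5, pyrule, yulrax, and haltal make raxrho.
Using Recipe 3, pyrule and raxrho make eskxel.
eskxel and yulrax → torumb (Recipe 2).
rhoash would need lunxel (Recipe 1), but lunxel is never obtained. elmesk would need arcgor (Recipe 6), but arcgor is never obtained. arcgor would need elmesk (Recipe 7), but elmesk is never obtained.

torumb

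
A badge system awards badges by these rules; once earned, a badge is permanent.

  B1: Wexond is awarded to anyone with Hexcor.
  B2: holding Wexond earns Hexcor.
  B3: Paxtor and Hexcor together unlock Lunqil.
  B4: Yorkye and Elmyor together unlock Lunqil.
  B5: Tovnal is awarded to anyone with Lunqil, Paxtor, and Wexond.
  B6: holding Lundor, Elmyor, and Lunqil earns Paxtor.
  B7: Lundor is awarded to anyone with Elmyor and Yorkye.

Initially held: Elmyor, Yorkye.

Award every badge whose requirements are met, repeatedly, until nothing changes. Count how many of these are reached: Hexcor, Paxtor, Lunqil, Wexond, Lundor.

3

With Elmyor and Yorkye, Lundor is earned (B7).
With Yorkye and Elmyor, Lunqil is earned (B4).
With Lundor, Elmyor, and Lunqil, Paxtor is earned (B6).
Hexcor would need Wexond (B2), but Wexond is never earned.
Paxtor: reached.
Lunqil: reached.
Wexond would need Hexcor (B1), but Hexcor is never earned.
Lundor: reached.
Reached: Paxtor, Lunqil, and Lundor — 3 of the 5.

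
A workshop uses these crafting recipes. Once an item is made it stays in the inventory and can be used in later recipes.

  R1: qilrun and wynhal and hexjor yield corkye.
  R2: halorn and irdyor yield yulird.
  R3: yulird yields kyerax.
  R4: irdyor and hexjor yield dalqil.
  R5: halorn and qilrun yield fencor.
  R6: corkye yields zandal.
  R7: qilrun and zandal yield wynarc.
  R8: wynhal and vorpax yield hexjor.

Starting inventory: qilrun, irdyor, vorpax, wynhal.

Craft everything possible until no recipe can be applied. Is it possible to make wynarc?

Yes

wynhal and vorpax → hexjor (R8).
Using R1, qilrun, wynhal, and hexjor make corkye.
corkye → zandal (R6).
qilrun and zandal → wynarc (R7).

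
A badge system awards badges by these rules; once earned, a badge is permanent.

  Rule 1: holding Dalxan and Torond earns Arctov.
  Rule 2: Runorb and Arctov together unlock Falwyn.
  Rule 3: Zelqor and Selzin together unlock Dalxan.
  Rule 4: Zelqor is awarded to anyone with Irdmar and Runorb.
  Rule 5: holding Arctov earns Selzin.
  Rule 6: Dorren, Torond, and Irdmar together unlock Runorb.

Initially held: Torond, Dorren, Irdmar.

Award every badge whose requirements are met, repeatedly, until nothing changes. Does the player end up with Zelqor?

Yes

With Dorren, Torond, and Irdmar, Runorb is earned (Rule 6).
With Irdmar and Runorb, Zelqor is earned (Rule 4).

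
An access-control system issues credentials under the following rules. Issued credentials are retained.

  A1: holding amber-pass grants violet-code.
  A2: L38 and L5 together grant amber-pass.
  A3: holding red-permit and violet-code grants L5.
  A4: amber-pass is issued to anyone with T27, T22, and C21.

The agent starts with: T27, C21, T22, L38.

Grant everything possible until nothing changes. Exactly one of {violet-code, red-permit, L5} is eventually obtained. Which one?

violet-code

Holding T27, T22, and C21 grants amber-pass (A4).
Holding amber-pass grants violet-code (A1).
L5 would need red-permit and violet-code (A3), but red-permit is never granted. No rule produces red-permit, and it is not given.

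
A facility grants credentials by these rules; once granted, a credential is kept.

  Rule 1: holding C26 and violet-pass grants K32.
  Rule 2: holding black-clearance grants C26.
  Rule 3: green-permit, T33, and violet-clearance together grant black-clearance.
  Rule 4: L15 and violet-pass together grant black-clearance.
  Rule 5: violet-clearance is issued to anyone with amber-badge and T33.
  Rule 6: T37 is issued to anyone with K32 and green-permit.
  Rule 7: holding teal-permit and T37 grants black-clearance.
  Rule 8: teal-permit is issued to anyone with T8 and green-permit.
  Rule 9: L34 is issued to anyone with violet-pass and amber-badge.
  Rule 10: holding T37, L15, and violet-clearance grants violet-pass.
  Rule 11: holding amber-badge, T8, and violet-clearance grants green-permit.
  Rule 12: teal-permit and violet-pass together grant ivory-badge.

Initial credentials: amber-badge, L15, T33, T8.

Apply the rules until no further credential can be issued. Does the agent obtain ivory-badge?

ivory-badge would need teal-permit and violet-pass (Rule 12), but violet-pass is never granted.

No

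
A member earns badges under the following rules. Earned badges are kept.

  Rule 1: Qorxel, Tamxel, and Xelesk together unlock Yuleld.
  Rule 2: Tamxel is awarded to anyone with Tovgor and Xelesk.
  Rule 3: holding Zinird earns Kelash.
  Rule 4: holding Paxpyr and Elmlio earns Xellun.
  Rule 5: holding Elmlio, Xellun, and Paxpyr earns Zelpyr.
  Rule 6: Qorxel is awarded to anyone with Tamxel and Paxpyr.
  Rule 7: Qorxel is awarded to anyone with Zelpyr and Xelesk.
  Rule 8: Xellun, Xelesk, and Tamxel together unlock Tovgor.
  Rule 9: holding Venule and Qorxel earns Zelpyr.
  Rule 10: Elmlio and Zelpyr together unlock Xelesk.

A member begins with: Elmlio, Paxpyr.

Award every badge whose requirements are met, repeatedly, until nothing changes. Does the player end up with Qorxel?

Yes

With Paxpyr and Elmlio, Xellun is earned (Rule 4).
With Elmlio, Xellun, and Paxpyr, Zelpyr is earned (Rule 5).
With Elmlio and Zelpyr, Xelesk is earned (Rule 10).
With Zelpyr and Xelesk, Qorxel is earned (Rule 7).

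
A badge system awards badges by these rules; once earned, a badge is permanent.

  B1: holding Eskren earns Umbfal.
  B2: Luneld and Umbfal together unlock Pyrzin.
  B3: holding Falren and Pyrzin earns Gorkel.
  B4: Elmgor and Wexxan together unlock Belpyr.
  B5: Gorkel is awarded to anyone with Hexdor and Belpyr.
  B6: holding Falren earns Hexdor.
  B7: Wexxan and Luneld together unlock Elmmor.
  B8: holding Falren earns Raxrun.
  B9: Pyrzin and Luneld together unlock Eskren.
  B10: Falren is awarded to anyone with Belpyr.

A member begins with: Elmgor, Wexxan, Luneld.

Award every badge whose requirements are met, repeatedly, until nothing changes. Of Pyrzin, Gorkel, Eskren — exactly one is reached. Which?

Gorkel

With Elmgor and Wexxan, Belpyr is earned (B4).
With Belpyr, Falren is earned (B10).
With Falren, Hexdor is earned (B6).
With Hexdor and Belpyr, Gorkel is earned (B5).
Pyrzin would need Luneld and Umbfal (B2), but Umbfal is never earned. Eskren would need Pyrzin and Luneld (B9), but Pyrzin is never earned.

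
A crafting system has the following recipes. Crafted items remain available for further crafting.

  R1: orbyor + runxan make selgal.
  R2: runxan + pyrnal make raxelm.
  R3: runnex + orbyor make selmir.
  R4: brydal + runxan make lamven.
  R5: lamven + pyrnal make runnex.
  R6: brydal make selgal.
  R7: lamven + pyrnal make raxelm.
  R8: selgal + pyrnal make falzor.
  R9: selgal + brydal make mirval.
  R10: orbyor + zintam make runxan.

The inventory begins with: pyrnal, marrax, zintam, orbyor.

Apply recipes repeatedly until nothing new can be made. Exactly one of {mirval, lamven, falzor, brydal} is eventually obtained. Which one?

Using R10, orbyor and zintam make runxan.
Using R1, orbyor and runxan make selgal.
Using R8, selgal and pyrnal make falzor.
mirval would need selgal and brydal (R9), but brydal is never obtained. No rule produces brydal, and it is not given. lamven would need brydal and runxan (R4), but brydal is never obtained.

falzor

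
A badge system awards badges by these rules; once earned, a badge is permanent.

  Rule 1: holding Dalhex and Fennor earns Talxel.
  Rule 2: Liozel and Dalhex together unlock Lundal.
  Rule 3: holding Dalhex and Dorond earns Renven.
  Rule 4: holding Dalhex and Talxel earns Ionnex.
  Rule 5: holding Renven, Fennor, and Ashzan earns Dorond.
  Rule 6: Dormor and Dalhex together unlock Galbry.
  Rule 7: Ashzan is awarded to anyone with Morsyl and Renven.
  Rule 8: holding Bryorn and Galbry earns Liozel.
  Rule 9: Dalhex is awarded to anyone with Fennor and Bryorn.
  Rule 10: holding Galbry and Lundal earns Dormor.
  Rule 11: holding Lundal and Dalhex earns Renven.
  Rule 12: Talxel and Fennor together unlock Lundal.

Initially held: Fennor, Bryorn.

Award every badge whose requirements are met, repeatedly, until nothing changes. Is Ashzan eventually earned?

Ashzan would need Morsyl and Renven (Rule 7), but Morsyl is never earned.

No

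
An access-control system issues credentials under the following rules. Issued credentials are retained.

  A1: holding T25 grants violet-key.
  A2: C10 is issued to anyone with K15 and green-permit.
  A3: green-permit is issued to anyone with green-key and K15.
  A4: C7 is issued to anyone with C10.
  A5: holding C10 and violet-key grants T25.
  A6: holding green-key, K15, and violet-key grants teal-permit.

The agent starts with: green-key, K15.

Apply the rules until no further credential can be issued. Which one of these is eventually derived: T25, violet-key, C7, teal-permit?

C7

Holding green-key and K15 grants green-permit (A3).
Holding K15 and green-permit grants C10 (A2).
Holding C10 grants C7 (A4).
teal-permit would need green-key, K15, and violet-key (A6), but violet-key is never granted. violet-key would need T25 (A1), but T25 is never granted. T25 would need C10 and violet-key (A5), but violet-key is never granted.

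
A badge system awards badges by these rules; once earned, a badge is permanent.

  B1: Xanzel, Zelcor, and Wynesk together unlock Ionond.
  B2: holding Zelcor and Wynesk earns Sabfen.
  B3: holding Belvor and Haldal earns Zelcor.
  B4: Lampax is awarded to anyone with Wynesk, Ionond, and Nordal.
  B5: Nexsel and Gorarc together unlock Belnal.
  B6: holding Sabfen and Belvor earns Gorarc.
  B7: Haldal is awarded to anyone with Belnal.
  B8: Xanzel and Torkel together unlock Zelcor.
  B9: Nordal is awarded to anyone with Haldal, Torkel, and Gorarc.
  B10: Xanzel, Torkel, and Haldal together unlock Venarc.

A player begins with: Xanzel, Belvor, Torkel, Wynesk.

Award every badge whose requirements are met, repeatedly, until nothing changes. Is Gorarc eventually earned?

Yes

With Xanzel and Torkel, Zelcor is earned (B8).
With Zelcor and Wynesk, Sabfen is earned (B2).
With Sabfen and Belvor, Gorarc is earned (B6).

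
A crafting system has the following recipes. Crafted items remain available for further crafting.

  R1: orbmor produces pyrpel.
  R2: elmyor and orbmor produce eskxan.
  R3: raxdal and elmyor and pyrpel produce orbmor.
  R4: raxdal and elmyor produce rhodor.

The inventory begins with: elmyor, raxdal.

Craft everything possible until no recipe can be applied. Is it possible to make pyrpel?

No

pyrpel would need orbmor (R1), but orbmor is never obtained.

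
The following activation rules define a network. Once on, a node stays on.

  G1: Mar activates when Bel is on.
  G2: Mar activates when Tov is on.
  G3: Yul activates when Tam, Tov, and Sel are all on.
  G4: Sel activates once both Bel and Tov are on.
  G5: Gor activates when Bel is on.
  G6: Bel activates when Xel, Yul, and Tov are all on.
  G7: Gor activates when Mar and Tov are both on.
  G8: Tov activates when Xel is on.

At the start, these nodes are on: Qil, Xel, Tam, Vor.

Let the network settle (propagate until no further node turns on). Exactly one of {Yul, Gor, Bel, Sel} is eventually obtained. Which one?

Gor

Xel is on, so Tov activates (G8).
Tov is on, so Mar activates (G2).
Mar and Tov are on, so Gor activates (G7).
Sel would need Bel and Tov (G4), but Bel never turns on. Bel would need Xel, Yul, and Tov (G6), but Yul never turns on. Yul would need Tam, Tov, and Sel (G3), but Sel never turns on.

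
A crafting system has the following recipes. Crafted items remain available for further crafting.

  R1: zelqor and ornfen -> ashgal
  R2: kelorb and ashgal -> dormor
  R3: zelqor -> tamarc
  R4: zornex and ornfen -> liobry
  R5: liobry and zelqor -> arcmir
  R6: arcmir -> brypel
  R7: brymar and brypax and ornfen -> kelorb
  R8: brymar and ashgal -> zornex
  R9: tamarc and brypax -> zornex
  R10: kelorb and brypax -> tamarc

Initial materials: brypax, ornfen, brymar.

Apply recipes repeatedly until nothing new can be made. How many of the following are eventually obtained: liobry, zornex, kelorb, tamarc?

Using R7, brymar, brypax, and ornfen make kelorb.
kelorb and brypax -> tamarc (R10).
Using R9, tamarc and brypax make zornex.
Using R4, zornex and ornfen make liobry.
liobry: reached.
zornex: reached.
kelorb: reached.
tamarc: reached.
All 4 are reached.

4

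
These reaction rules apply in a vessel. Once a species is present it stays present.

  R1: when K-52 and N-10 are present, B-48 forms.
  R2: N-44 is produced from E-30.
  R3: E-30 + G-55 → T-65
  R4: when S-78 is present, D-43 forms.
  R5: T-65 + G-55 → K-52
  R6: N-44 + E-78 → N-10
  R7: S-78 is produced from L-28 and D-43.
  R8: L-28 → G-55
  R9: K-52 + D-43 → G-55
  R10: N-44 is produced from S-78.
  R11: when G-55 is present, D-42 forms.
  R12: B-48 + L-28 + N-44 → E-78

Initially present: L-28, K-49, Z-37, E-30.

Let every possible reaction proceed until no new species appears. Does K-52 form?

Yes

L-28 present → G-55 forms (R8).
E-30 and G-55 present → T-65 forms (R3).
T-65 and G-55 present → K-52 forms (R5).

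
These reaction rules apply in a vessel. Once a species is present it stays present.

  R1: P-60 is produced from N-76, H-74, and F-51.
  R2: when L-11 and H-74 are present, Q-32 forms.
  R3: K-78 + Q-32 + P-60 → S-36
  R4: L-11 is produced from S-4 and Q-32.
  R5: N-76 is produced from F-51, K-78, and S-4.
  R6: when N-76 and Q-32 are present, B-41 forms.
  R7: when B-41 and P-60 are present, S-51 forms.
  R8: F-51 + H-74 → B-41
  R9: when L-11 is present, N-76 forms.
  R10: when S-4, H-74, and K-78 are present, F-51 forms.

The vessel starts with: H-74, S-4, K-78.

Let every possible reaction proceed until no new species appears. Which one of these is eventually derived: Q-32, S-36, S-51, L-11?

S-4, H-74, and K-78 present → F-51 forms (R10).
F-51, K-78, and S-4 present → N-76 forms (R5).
F-51 and H-74 present → B-41 forms (R8).
N-76, H-74, and F-51 present → P-60 forms (R1).
B-41 and P-60 present → S-51 forms (R7).
L-11 would need S-4 and Q-32 (R4), but Q-32 never forms. S-36 would need K-78, Q-32, and P-60 (R3), but Q-32 never forms. Q-32 would need L-11 and H-74 (R2), but L-11 never forms.

S-51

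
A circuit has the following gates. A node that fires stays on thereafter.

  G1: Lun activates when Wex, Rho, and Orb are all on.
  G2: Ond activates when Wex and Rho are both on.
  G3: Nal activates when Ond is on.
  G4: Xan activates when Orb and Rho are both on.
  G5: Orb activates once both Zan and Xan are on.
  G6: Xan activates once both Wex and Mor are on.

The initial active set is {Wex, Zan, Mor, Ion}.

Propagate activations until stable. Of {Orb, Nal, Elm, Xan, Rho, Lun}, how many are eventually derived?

G6: Wex and Mor on → Xan on.
Zan and Xan are on, so Orb activates (G5).
Orb: reached.
Nal would need Ond (G3), but Ond never turns on.
No rule produces Elm, and it is not given.
Xan: reached.
No rule produces Rho, and it is not given.
Lun would need Wex, Rho, and Orb (G1), but Rho never turns on.
Reached: Orb and Xan — 2 of the 6.

2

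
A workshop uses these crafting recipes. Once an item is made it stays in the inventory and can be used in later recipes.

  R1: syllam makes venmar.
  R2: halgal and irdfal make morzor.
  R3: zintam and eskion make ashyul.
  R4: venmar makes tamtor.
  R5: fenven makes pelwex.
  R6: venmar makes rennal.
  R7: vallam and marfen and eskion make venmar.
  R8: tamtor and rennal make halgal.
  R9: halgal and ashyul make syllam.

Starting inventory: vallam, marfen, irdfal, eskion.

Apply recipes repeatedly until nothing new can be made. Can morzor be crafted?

Using R7, vallam, marfen, and eskion make venmar.
Using R4, venmar makes tamtor.
Using R6, venmar makes rennal.
tamtor and rennal → halgal (R8).
halgal and irdfal → morzor (R2).

Yes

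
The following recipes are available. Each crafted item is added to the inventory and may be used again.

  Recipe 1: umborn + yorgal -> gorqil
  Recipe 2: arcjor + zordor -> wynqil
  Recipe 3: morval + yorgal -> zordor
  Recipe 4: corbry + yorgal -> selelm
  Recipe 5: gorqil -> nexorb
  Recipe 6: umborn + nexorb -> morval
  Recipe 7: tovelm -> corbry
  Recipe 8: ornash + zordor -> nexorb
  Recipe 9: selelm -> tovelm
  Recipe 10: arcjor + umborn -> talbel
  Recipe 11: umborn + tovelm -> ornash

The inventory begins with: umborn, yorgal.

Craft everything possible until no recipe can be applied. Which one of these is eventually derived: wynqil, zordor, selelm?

umborn + yorgal -> gorqil (Recipe 1).
gorqil -> nexorb (Recipe 5).
umborn + nexorb -> morval (Recipe 6).
morval + yorgal -> zordor (Recipe 3).
selelm would need corbry and yorgal (Recipe 4), but corbry is never obtained. wynqil would need arcjor and zordor (Recipe 2), but arcjor is never obtained.

zordor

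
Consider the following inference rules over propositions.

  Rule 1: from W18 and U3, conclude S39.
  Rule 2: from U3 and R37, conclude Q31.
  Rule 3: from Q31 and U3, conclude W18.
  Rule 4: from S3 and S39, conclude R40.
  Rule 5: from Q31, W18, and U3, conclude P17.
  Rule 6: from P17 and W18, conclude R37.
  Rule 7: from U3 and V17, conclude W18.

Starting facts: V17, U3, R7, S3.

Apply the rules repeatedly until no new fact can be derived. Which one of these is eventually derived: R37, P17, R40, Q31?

From U3 and V17, Rule 7 gives W18.
W18 and U3 hold, so S39 follows (Rule 1).
From S3 and S39, Rule 4 gives R40.
Q31 would need U3 and R37 (Rule 2), but R37 is never established. R37 would need P17 and W18 (Rule 6), but P17 is never established. P17 would need Q31, W18, and U3 (Rule 5), but Q31 is never established.

R40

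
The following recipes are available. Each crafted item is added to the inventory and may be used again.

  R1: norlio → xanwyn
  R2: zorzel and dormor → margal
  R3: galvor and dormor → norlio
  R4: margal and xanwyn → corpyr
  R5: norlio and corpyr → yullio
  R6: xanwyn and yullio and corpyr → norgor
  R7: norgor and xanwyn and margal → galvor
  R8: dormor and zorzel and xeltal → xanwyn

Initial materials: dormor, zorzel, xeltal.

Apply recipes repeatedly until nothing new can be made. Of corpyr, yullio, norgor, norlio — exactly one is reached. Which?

corpyr

dormor and zorzel and xeltal → xanwyn (R8).
Using R2, zorzel and dormor make margal.
Using R4, margal and xanwyn make corpyr.
norgor would need xanwyn, yullio, and corpyr (R6), but yullio is never obtained. yullio would need norlio and corpyr (R5), but norlio is never obtained. norlio would need galvor and dormor (R3), but galvor is never obtained.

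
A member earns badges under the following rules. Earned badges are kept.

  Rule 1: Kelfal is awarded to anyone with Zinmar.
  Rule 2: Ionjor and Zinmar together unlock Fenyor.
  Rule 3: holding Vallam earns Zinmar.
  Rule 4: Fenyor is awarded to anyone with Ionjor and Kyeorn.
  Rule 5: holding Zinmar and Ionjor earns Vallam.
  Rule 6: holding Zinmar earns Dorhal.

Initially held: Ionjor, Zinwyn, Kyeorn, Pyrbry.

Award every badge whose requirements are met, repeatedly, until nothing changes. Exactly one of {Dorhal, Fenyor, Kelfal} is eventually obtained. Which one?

With Ionjor and Kyeorn, Fenyor is earned (Rule 4).
Dorhal would need Zinmar (Rule 6), but Zinmar is never earned. Kelfal would need Zinmar (Rule 1), but Zinmar is never earned.

Fenyor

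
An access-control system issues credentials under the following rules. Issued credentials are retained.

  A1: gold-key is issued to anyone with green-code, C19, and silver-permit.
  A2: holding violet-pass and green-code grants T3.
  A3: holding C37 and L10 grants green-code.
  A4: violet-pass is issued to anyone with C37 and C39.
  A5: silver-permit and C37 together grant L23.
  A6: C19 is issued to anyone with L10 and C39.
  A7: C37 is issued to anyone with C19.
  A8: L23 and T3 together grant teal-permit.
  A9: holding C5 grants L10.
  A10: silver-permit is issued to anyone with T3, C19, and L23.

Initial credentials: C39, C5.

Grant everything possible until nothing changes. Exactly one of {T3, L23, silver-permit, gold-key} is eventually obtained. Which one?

T3

Holding C5 grants L10 (A9).
Holding L10 and C39 grants C19 (A6).
Holding C19 grants C37 (A7).
Holding C37 and L10 grants green-code (A3).
Holding C37 and C39 grants violet-pass (A4).
Holding violet-pass and green-code grants T3 (A2).
gold-key would need green-code, C19, and silver-permit (A1), but silver-permit is never granted. silver-permit would need T3, C19, and L23 (A10), but L23 is never granted. L23 would need silver-permit and C37 (A5), but silver-permit is never granted.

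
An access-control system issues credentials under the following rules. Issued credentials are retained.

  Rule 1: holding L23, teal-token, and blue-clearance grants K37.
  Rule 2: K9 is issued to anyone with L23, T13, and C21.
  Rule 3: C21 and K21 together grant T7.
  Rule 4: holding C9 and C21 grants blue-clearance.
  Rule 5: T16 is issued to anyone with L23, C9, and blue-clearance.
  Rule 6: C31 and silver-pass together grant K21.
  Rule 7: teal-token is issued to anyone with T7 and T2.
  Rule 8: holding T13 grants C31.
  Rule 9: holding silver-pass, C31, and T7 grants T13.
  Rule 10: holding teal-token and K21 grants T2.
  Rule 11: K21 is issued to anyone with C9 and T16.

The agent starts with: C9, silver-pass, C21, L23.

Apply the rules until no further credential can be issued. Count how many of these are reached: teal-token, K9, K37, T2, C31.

0

teal-token would need T7 and T2 (Rule 7), but T2 is never granted.
K9 would need L23, T13, and C21 (Rule 2), but T13 is never granted.
K37 would need L23, teal-token, and blue-clearance (Rule 1), but teal-token is never granted.
T2 would need teal-token and K21 (Rule 10), but teal-token is never granted.
C31 would need T13 (Rule 8), but T13 is never granted.
None of the 5 are reached.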